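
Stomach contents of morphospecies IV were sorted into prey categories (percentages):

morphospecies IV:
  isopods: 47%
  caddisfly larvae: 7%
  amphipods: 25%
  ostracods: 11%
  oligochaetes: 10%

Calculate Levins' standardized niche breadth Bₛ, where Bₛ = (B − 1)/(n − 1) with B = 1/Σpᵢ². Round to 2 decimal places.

Convert percentages to proportions (divide by 100).
Σpᵢ² = 0.47² + 0.07² + 0.25² + 0.11² + 0.10² = 0.2209 + 0.0049 + 0.0625 + 0.0121 + 0.0100 = 0.3104
B = 1 / 0.3104 = 3.2216
Bₛ = (B − 1)/(n − 1) = (3.2216 − 1)/(5 − 1) = 2.2216/4 = 0.5554

0.56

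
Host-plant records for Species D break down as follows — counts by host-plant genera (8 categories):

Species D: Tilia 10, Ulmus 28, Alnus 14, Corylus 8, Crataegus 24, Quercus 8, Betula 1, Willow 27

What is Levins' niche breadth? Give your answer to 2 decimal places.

Proportions for Species D (n=120): 10/120=0.0833, 28/120=0.2333, 14/120=0.1167, 8/120=0.0667, 24/120=0.2000, 8/120=0.0667, 1/120=0.0083, 27/120=0.2250
Σpᵢ² = 0.0833² + 0.2333² + 0.1167² + 0.0667² + 0.2000² + 0.0667² + 0.0083² + 0.2250² = 0.006939 + 0.054429 + 0.013619 + 0.004449 + 0.040000 + 0.004449 + 0.000069 + 0.050625 = 0.174579
B = 1 / 0.174579 = 5.7281

5.73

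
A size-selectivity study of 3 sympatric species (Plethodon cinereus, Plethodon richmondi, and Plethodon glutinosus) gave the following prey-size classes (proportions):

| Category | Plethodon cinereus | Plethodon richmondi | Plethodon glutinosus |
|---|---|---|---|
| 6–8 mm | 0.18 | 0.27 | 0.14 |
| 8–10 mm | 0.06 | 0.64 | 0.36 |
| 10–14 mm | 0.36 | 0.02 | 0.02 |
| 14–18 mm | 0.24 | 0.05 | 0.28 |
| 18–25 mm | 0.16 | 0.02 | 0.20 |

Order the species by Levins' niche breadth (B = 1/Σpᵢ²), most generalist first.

Plethodon cinereus > Plethodon glutinosus > Plethodon richmondi

Σp_cineᵢ² = 0.18² + 0.06² + 0.36² + 0.24² + 0.16² = 0.0324 + 0.0036 + 0.1296 + 0.0576 + 0.0256 = 0.2488
B_cine = 1 / 0.2488 = 4.0193
Σp_richᵢ² = 0.27² + 0.64² + 0.02² + 0.05² + 0.02² = 0.0729 + 0.4096 + 0.0004 + 0.0025 + 0.0004 = 0.4858
B_rich = 1 / 0.4858 = 2.0585
Σp_glutᵢ² = 0.14² + 0.36² + 0.02² + 0.28² + 0.20² = 0.0196 + 0.1296 + 0.0004 + 0.0784 + 0.0400 = 0.2680
B_glut = 1 / 0.2680 = 3.7313
Ranking by B (broadest → narrowest): Plethodon cinereus (4.02) > Plethodon glutinosus (3.73) > Plethodon richmondi (2.06)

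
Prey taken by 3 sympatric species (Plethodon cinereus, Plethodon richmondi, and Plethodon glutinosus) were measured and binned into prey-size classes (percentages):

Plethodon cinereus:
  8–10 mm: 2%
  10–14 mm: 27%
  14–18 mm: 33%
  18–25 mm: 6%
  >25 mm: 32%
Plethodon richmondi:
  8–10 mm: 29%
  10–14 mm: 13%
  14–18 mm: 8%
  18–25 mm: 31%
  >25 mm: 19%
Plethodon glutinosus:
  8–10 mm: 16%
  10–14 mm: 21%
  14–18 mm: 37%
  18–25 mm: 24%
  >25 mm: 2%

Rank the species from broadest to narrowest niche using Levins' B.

Plethodon richmondi > Plethodon glutinosus > Plethodon cinereus

Convert percentages to proportions (divide by 100).
Σp_cineᵢ² = 0.02² + 0.27² + 0.33² + 0.06² + 0.32² = 0.0004 + 0.0729 + 0.1089 + 0.0036 + 0.1024 = 0.2882
B_cine = 1 / 0.2882 = 3.4698
Σp_richᵢ² = 0.29² + 0.13² + 0.08² + 0.31² + 0.19² = 0.0841 + 0.0169 + 0.0064 + 0.0961 + 0.0361 = 0.2396
B_rich = 1 / 0.2396 = 4.1736
Σp_glutᵢ² = 0.16² + 0.21² + 0.37² + 0.24² + 0.02² = 0.0256 + 0.0441 + 0.1369 + 0.0576 + 0.0004 = 0.2646
B_glut = 1 / 0.2646 = 3.7793
Ranking by B (broadest → narrowest): Plethodon richmondi (4.17) > Plethodon glutinosus (3.78) > Plethodon cinereus (3.47)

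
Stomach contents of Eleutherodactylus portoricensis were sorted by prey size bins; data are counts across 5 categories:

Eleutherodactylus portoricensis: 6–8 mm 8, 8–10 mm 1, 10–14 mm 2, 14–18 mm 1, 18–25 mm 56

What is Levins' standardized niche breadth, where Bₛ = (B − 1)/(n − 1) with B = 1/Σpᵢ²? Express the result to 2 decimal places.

Proportions for Eleutherodactylus portoricensis (n=68): 8/68=0.1176, 1/68=0.0147, 2/68=0.0294, 1/68=0.0147, 56/68=0.8235
Σpᵢ² = 0.1176² + 0.0147² + 0.0294² + 0.0147² + 0.8235² = 0.013830 + 0.000216 + 0.000864 + 0.000216 + 0.678152 = 0.693278
B = 1 / 0.693278 = 1.4424
Bₛ = (B − 1)/(n − 1) = (1.4424 − 1)/(5 − 1) = 0.4424/4 = 0.1106

0.11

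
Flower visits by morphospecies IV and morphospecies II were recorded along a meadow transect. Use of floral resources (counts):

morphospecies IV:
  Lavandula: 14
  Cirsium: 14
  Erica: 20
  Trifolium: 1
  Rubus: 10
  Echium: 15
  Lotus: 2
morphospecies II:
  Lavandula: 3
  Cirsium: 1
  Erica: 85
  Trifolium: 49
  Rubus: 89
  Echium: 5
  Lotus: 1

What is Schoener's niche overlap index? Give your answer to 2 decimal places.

0.45

Proportions for morphospecies IV (n=76): 14/76=0.1842, 14/76=0.1842, 20/76=0.2632, 1/76=0.0132, 10/76=0.1316, 15/76=0.1974, 2/76=0.0263
Proportions for morphospecies II (n=233): 3/233=0.0129, 1/233=0.0043, 85/233=0.3648, 49/233=0.2103, 89/233=0.3820, 5/233=0.0215, 1/233=0.0043
Σ|p₁ᵢ − p₂ᵢ| = 0.1713 + 0.1799 + 0.1016 + 0.1971 + 0.2504 + 0.1759 + 0.0220 = 1.0982
D = 1 − ½ × 1.0982 = 1 − 0.54910 = 0.45090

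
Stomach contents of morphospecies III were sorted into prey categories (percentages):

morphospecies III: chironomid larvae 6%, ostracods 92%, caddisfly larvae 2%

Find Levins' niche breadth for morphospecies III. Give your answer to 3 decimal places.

1.176

Convert percentages to proportions (divide by 100).
Σpᵢ² = 0.06² + 0.92² + 0.02² = 0.0036 + 0.8464 + 0.0004 = 0.8504
B = 1 / 0.8504 = 1.17592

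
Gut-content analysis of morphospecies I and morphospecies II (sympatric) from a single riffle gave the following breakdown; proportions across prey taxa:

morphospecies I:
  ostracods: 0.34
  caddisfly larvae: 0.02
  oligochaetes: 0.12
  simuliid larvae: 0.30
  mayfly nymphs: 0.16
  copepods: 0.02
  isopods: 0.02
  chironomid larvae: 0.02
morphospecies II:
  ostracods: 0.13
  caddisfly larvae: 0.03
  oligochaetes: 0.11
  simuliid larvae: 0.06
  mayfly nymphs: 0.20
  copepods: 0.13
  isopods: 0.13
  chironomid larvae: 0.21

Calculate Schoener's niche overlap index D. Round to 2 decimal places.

0.54

Σ|p₁ᵢ − p₂ᵢ| = 0.21 + 0.01 + 0.01 + 0.24 + 0.04 + 0.11 + 0.11 + 0.19 = 0.92
D = 1 − ½ × 0.92 = 1 − 0.460 = 0.5400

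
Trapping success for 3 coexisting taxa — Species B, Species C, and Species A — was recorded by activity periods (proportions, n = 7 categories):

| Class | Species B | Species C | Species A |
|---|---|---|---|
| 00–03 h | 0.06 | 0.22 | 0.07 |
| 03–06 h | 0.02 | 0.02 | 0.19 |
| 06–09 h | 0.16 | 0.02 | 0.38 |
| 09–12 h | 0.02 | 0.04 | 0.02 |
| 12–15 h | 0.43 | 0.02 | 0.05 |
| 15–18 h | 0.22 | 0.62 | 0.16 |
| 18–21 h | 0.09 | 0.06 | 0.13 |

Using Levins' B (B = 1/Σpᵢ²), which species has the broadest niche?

Species A

Σp_Bᵢ² = 0.06² + 0.02² + 0.16² + 0.02² + 0.43² + 0.22² + 0.09² = 0.0036 + 0.0004 + 0.0256 + 0.0004 + 0.1849 + 0.0484 + 0.0081 = 0.2714
B_B = 1 / 0.2714 = 3.6846
Σp_Cᵢ² = 0.22² + 0.02² + 0.02² + 0.04² + 0.02² + 0.62² + 0.06² = 0.0484 + 0.0004 + 0.0004 + 0.0016 + 0.0004 + 0.3844 + 0.0036 = 0.4392
B_C = 1 / 0.4392 = 2.2769
Σp_Aᵢ² = 0.07² + 0.19² + 0.38² + 0.02² + 0.05² + 0.16² + 0.13² = 0.0049 + 0.0361 + 0.1444 + 0.0004 + 0.0025 + 0.0256 + 0.0169 = 0.2308
B_A = 1 / 0.2308 = 4.3328
Highest B → broadest niche (most generalist): Species A (B = 4.33).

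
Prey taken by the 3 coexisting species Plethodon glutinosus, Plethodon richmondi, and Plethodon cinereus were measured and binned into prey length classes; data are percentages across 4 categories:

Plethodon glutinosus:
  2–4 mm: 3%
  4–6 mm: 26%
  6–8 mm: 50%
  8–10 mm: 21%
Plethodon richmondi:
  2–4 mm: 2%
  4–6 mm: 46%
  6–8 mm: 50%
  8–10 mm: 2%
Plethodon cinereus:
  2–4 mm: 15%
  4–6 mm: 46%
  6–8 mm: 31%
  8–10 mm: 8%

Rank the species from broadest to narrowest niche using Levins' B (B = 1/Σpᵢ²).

Convert percentages to proportions (divide by 100).
Σp_glutᵢ² = 0.03² + 0.26² + 0.50² + 0.21² = 0.0009 + 0.0676 + 0.2500 + 0.0441 = 0.3626
B_glut = 1 / 0.3626 = 2.7579
Σp_richᵢ² = 0.02² + 0.46² + 0.50² + 0.02² = 0.0004 + 0.2116 + 0.2500 + 0.0004 = 0.4624
B_rich = 1 / 0.4624 = 2.1626
Σp_cineᵢ² = 0.15² + 0.46² + 0.31² + 0.08² = 0.0225 + 0.2116 + 0.0961 + 0.0064 = 0.3366
B_cine = 1 / 0.3366 = 2.9709
Ranking by B (broadest → narrowest): Plethodon cinereus (2.97) > Plethodon glutinosus (2.76) > Plethodon richmondi (2.16)

Plethodon cinereus > Plethodon glutinosus > Plethodon richmondi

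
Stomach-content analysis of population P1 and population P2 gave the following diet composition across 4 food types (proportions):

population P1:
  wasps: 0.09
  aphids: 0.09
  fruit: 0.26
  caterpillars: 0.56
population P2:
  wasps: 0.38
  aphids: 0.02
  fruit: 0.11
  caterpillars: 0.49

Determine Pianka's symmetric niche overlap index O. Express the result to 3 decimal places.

Σ p₁ᵢp₂ᵢ = 0.0342 + 0.0018 + 0.0286 + 0.2744 = 0.3390
Σp_1ᵢ² = 0.09² + 0.09² + 0.26² + 0.56² = 0.0081 + 0.0081 + 0.0676 + 0.3136 = 0.3974
Σp_2ᵢ² = 0.38² + 0.02² + 0.11² + 0.49² = 0.1444 + 0.0004 + 0.0121 + 0.2401 = 0.3970
O = 0.3390 / √(0.3974 × 0.3970) = 0.3390 / 0.397200 = 0.85347

0.853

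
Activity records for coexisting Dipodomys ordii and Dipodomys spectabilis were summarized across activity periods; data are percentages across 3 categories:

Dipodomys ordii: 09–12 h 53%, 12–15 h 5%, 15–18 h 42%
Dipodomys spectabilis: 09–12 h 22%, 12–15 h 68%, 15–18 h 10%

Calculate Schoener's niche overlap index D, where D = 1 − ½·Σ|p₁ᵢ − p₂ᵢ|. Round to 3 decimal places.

0.370

Convert percentages to proportions (divide by 100).
Σ|p₁ᵢ − p₂ᵢ| = 0.31 + 0.63 + 0.32 = 1.26
D = 1 − ½ × 1.26 = 1 − 0.630 = 0.37000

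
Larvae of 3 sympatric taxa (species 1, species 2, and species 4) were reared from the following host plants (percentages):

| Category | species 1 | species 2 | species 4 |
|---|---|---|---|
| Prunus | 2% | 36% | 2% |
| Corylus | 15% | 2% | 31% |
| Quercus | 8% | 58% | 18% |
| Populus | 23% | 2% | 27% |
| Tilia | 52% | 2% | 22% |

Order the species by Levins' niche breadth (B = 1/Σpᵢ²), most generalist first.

Convert percentages to proportions (divide by 100).
Σp_1ᵢ² = 0.02² + 0.15² + 0.08² + 0.23² + 0.52² = 0.0004 + 0.0225 + 0.0064 + 0.0529 + 0.2704 = 0.3526
B_1 = 1 / 0.3526 = 2.8361
Σp_2ᵢ² = 0.36² + 0.02² + 0.58² + 0.02² + 0.02² = 0.1296 + 0.0004 + 0.3364 + 0.0004 + 0.0004 = 0.4672
B_2 = 1 / 0.4672 = 2.1404
Σp_4ᵢ² = 0.02² + 0.31² + 0.18² + 0.27² + 0.22² = 0.0004 + 0.0961 + 0.0324 + 0.0729 + 0.0484 = 0.2502
B_4 = 1 / 0.2502 = 3.9968
Ranking by B (broadest → narrowest): species 4 (4.00) > species 1 (2.84) > species 2 (2.14)

species 4 > species 1 > species 2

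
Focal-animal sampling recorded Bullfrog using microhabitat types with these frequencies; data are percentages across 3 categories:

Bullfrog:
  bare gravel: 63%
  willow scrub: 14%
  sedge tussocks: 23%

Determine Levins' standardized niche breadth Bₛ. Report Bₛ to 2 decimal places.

0.57

Convert percentages to proportions (divide by 100).
Σpᵢ² = 0.63² + 0.14² + 0.23² = 0.3969 + 0.0196 + 0.0529 = 0.4694
B = 1 / 0.4694 = 2.1304
Bₛ = (B − 1)/(n − 1) = (2.1304 − 1)/(3 − 1) = 1.1304/2 = 0.5652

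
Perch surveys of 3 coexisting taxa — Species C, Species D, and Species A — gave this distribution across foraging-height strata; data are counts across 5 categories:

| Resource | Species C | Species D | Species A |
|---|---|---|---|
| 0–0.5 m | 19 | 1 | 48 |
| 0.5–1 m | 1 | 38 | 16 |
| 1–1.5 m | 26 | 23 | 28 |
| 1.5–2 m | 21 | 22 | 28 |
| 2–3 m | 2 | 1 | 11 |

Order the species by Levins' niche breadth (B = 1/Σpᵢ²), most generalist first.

Proportions for Species C (n=69): 19/69=0.2754, 1/69=0.0145, 26/69=0.3768, 21/69=0.3043, 2/69=0.0290
Proportions for Species D (n=85): 1/85=0.0118, 38/85=0.4471, 23/85=0.2706, 22/85=0.2588, 1/85=0.0118
Proportions for Species A (n=131): 48/131=0.3664, 16/131=0.1221, 28/131=0.2137, 28/131=0.2137, 11/131=0.0840
Σp_Cᵢ² = 0.2754² + 0.0145² + 0.3768² + 0.3043² + 0.0290² = 0.075845 + 0.000210 + 0.141978 + 0.092598 + 0.000841 = 0.311472
B_C = 1 / 0.311472 = 3.2106
Σp_Dᵢ² = 0.0118² + 0.4471² + 0.2706² + 0.2588² + 0.0118² = 0.000139 + 0.199898 + 0.073224 + 0.066977 + 0.000139 = 0.340377
B_D = 1 / 0.340377 = 2.9379
Σp_Aᵢ² = 0.3664² + 0.1221² + 0.2137² + 0.2137² + 0.0840² = 0.134249 + 0.014908 + 0.045668 + 0.045668 + 0.007056 = 0.247549
B_A = 1 / 0.247549 = 4.0396
Ranking by B (broadest → narrowest): Species A (4.04) > Species C (3.21) > Species D (2.94)

Species A > Species C > Species D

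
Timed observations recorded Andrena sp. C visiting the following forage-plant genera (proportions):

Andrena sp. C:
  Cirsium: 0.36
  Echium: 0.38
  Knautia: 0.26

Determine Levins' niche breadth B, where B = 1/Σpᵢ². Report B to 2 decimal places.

2.93

Σpᵢ² = 0.36² + 0.38² + 0.26² = 0.1296 + 0.1444 + 0.0676 = 0.3416
B = 1 / 0.3416 = 2.9274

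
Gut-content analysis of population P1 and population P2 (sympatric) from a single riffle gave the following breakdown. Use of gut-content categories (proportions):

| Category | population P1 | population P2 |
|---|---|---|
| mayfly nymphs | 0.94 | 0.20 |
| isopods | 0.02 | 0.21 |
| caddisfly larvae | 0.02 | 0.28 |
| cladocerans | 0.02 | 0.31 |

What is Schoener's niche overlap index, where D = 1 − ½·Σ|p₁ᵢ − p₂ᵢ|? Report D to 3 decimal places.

0.260

Σ|p₁ᵢ − p₂ᵢ| = 0.74 + 0.19 + 0.26 + 0.29 = 1.48
D = 1 − ½ × 1.48 = 1 − 0.740 = 0.26000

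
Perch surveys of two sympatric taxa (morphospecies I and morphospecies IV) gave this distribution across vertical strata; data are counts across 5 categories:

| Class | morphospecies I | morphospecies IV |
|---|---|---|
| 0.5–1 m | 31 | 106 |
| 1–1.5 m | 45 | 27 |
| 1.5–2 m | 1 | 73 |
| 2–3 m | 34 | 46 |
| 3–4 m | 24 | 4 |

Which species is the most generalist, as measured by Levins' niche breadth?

morphospecies I

Proportions for morphospecies I (n=135): 31/135=0.2296, 45/135=0.3333, 1/135=0.0074, 34/135=0.2519, 24/135=0.1778
Proportions for morphospecies IV (n=256): 106/256=0.4141, 27/256=0.1055, 73/256=0.2852, 46/256=0.1797, 4/256=0.0156
Σp_Iᵢ² = 0.2296² + 0.3333² + 0.0074² + 0.2519² + 0.1778² = 0.052716 + 0.111089 + 0.000055 + 0.063454 + 0.031613 = 0.258927
B_I = 1 / 0.258927 = 3.8621
Σp_IVᵢ² = 0.4141² + 0.1055² + 0.2852² + 0.1797² + 0.0156² = 0.171479 + 0.011130 + 0.081339 + 0.032292 + 0.000243 = 0.296483
B_IV = 1 / 0.296483 = 3.3729
Highest B → broadest niche (most generalist): morphospecies I (B = 3.86).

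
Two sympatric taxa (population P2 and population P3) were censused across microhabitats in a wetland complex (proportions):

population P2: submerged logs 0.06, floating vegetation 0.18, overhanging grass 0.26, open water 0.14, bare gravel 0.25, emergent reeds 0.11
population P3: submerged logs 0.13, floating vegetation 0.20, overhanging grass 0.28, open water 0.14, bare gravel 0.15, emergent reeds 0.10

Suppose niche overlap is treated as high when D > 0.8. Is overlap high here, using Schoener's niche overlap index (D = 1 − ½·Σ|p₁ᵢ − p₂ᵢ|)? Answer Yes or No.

Σ|p₁ᵢ − p₂ᵢ| = 0.07 + 0.02 + 0.02 + 0.00 + 0.10 + 0.01 = 0.22
D = 1 − ½ × 0.22 = 1 − 0.110 = 0.8900
D = 0.8900 > 0.8 → Yes.

Yes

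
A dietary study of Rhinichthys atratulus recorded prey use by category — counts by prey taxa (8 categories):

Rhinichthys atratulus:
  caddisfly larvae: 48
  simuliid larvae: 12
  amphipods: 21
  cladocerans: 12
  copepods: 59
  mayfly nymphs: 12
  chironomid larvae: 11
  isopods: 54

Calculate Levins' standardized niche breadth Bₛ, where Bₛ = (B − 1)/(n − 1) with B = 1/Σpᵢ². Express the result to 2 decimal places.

0.63

Proportions for Rhinichthys atratulus (n=229): 48/229=0.2096, 12/229=0.0524, 21/229=0.0917, 12/229=0.0524, 59/229=0.2576, 12/229=0.0524, 11/229=0.0480, 54/229=0.2358
Σpᵢ² = 0.2096² + 0.0524² + 0.0917² + 0.0524² + 0.2576² + 0.0524² + 0.0480² + 0.2358² = 0.043932 + 0.002746 + 0.008409 + 0.002746 + 0.066358 + 0.002746 + 0.002304 + 0.055602 = 0.184843
B = 1 / 0.184843 = 5.4100
Bₛ = (B − 1)/(n − 1) = (5.4100 − 1)/(8 − 1) = 4.4100/7 = 0.6300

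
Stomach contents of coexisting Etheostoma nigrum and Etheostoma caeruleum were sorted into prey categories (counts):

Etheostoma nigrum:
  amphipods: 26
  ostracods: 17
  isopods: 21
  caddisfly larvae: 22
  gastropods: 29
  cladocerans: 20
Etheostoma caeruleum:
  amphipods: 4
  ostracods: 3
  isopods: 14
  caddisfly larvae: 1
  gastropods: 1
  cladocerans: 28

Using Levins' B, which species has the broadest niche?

Etheostoma nigrum

Proportions for Etheostoma nigrum (n=135): 26/135=0.1926, 17/135=0.1259, 21/135=0.1556, 22/135=0.1630, 29/135=0.2148, 20/135=0.1481
Proportions for Etheostoma caeruleum (n=51): 4/51=0.0784, 3/51=0.0588, 14/51=0.2745, 1/51=0.0196, 1/51=0.0196, 28/51=0.5490
Σp_nigrᵢ² = 0.1926² + 0.1259² + 0.1556² + 0.1630² + 0.2148² + 0.1481² = 0.037095 + 0.015851 + 0.024211 + 0.026569 + 0.046139 + 0.021934 = 0.171799
B_nigr = 1 / 0.171799 = 5.8208
Σp_caerᵢ² = 0.0784² + 0.0588² + 0.2745² + 0.0196² + 0.0196² + 0.5490² = 0.006147 + 0.003457 + 0.075350 + 0.000384 + 0.000384 + 0.301401 = 0.387123
B_caer = 1 / 0.387123 = 2.5832
Highest B → broadest niche (most generalist): Etheostoma nigrum (B = 5.82).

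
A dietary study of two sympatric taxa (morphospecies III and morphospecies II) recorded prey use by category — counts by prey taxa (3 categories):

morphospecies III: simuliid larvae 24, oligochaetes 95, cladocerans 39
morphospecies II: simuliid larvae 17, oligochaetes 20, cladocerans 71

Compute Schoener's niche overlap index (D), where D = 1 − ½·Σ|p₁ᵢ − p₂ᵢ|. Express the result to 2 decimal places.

Proportions for morphospecies III (n=158): 24/158=0.1519, 95/158=0.6013, 39/158=0.2468
Proportions for morphospecies II (n=108): 17/108=0.1574, 20/108=0.1852, 71/108=0.6574
Σ|p₁ᵢ − p₂ᵢ| = 0.0055 + 0.4161 + 0.4106 = 0.8322
D = 1 − ½ × 0.8322 = 1 − 0.41610 = 0.58390

0.58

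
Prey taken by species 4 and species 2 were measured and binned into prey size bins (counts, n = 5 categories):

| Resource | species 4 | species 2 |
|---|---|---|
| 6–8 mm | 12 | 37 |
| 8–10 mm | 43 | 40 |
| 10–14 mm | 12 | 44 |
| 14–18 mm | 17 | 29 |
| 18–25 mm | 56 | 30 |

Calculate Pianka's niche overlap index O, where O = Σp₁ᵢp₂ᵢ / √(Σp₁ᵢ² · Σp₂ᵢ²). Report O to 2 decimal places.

0.80

Proportions for species 4 (n=140): 12/140=0.0857, 43/140=0.3071, 12/140=0.0857, 17/140=0.1214, 56/140=0.4000
Proportions for species 2 (n=180): 37/180=0.2056, 40/180=0.2222, 44/180=0.2444, 29/180=0.1611, 30/180=0.1667
Σ p₁ᵢp₂ᵢ = 0.017620 + 0.068238 + 0.020945 + 0.019558 + 0.066680 = 0.193041
Σp_1ᵢ² = 0.0857² + 0.3071² + 0.0857² + 0.1214² + 0.4000² = 0.007344 + 0.094310 + 0.007344 + 0.014738 + 0.160000 = 0.283736
Σp_2ᵢ² = 0.2056² + 0.2222² + 0.2444² + 0.1611² + 0.1667² = 0.042271 + 0.049373 + 0.059731 + 0.025953 + 0.027789 = 0.205117
O = 0.193041 / √(0.283736 × 0.205117) = 0.193041 / 0.2412448 = 0.8002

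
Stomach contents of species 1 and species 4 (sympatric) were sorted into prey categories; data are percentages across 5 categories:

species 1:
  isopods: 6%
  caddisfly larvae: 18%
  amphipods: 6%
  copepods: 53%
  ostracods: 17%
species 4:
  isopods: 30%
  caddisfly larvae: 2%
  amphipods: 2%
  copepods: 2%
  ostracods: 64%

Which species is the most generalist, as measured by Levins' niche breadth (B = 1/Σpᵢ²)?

Convert percentages to proportions (divide by 100).
Σp_1ᵢ² = 0.06² + 0.18² + 0.06² + 0.53² + 0.17² = 0.0036 + 0.0324 + 0.0036 + 0.2809 + 0.0289 = 0.3494
B_1 = 1 / 0.3494 = 2.8620
Σp_4ᵢ² = 0.30² + 0.02² + 0.02² + 0.02² + 0.64² = 0.0900 + 0.0004 + 0.0004 + 0.0004 + 0.4096 = 0.5008
B_4 = 1 / 0.5008 = 1.9968
Highest B → broadest niche (most generalist): species 1 (B = 2.86).

species 1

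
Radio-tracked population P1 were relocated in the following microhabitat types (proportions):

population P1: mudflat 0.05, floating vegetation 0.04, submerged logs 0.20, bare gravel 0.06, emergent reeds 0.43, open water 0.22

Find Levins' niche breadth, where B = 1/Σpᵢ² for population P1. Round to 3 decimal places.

3.559

Σpᵢ² = 0.05² + 0.04² + 0.20² + 0.06² + 0.43² + 0.22² = 0.0025 + 0.0016 + 0.0400 + 0.0036 + 0.1849 + 0.0484 = 0.2810
B = 1 / 0.2810 = 3.55872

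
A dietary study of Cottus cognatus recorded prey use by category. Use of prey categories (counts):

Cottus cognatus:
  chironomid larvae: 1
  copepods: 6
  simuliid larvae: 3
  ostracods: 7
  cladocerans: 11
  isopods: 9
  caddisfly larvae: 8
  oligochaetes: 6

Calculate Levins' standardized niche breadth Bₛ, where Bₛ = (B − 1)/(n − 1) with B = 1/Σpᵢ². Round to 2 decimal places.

0.79

Proportions for Cottus cognatus (n=51): 1/51=0.0196, 6/51=0.1176, 3/51=0.0588, 7/51=0.1373, 11/51=0.2157, 9/51=0.1765, 8/51=0.1569, 6/51=0.1176
Σpᵢ² = 0.0196² + 0.1176² + 0.0588² + 0.1373² + 0.2157² + 0.1765² + 0.1569² + 0.1176² = 0.000384 + 0.013830 + 0.003457 + 0.018851 + 0.046526 + 0.031152 + 0.024618 + 0.013830 = 0.152648
B = 1 / 0.152648 = 6.5510
Bₛ = (B − 1)/(n − 1) = (6.5510 − 1)/(8 − 1) = 5.5510/7 = 0.7930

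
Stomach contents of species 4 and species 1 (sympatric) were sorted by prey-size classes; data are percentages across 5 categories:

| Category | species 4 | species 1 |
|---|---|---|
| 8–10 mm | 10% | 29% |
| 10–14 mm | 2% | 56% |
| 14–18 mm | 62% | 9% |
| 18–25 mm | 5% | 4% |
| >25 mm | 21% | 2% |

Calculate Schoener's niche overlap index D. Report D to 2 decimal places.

Convert percentages to proportions (divide by 100).
Σ|p₁ᵢ − p₂ᵢ| = 0.19 + 0.54 + 0.53 + 0.01 + 0.19 = 1.46
D = 1 − ½ × 1.46 = 1 − 0.730 = 0.2700

0.27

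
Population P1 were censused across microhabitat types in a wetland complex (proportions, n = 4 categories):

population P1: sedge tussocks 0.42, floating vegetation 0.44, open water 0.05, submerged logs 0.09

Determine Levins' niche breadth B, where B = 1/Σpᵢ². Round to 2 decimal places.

Σpᵢ² = 0.42² + 0.44² + 0.05² + 0.09² = 0.1764 + 0.1936 + 0.0025 + 0.0081 = 0.3806
B = 1 / 0.3806 = 2.6274

2.63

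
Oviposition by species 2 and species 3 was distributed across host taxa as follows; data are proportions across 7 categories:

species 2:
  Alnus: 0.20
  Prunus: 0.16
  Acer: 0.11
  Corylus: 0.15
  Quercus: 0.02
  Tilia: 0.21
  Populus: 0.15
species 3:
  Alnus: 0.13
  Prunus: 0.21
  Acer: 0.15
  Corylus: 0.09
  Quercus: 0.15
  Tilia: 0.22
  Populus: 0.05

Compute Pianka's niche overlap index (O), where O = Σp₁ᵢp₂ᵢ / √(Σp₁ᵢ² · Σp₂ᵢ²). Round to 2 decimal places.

0.88

Σ p₁ᵢp₂ᵢ = 0.0260 + 0.0336 + 0.0165 + 0.0135 + 0.0030 + 0.0462 + 0.0075 = 0.1463
Σp_1ᵢ² = 0.20² + 0.16² + 0.11² + 0.15² + 0.02² + 0.21² + 0.15² = 0.0400 + 0.0256 + 0.0121 + 0.0225 + 0.0004 + 0.0441 + 0.0225 = 0.1672
Σp_2ᵢ² = 0.13² + 0.21² + 0.15² + 0.09² + 0.15² + 0.22² + 0.05² = 0.0169 + 0.0441 + 0.0225 + 0.0081 + 0.0225 + 0.0484 + 0.0025 = 0.1650
O = 0.1463 / √(0.1672 × 0.1650) = 0.1463 / 0.16610 = 0.8808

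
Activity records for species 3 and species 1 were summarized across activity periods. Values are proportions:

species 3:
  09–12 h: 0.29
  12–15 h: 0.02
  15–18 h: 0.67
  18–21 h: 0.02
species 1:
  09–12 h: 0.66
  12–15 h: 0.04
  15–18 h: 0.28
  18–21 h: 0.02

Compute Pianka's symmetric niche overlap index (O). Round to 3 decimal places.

0.724

Σ p₁ᵢp₂ᵢ = 0.1914 + 0.0008 + 0.1876 + 0.0004 = 0.3802
Σp_1ᵢ² = 0.29² + 0.02² + 0.67² + 0.02² = 0.0841 + 0.0004 + 0.4489 + 0.0004 = 0.5338
Σp_2ᵢ² = 0.66² + 0.04² + 0.28² + 0.02² = 0.4356 + 0.0016 + 0.0784 + 0.0004 = 0.5160
O = 0.3802 / √(0.5338 × 0.5160) = 0.3802 / 0.524825 = 0.72443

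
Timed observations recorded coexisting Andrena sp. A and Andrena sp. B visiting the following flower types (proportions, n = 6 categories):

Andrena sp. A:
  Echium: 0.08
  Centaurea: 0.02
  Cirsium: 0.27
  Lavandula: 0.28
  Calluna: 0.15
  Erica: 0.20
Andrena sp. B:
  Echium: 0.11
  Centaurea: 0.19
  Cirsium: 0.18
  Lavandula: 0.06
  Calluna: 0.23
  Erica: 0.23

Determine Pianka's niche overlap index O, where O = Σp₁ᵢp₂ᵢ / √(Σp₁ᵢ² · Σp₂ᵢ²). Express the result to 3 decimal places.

Σ p₁ᵢp₂ᵢ = 0.0088 + 0.0038 + 0.0486 + 0.0168 + 0.0345 + 0.0460 = 0.1585
Σp_1ᵢ² = 0.08² + 0.02² + 0.27² + 0.28² + 0.15² + 0.20² = 0.0064 + 0.0004 + 0.0729 + 0.0784 + 0.0225 + 0.0400 = 0.2206
Σp_2ᵢ² = 0.11² + 0.19² + 0.18² + 0.06² + 0.23² + 0.23² = 0.0121 + 0.0361 + 0.0324 + 0.0036 + 0.0529 + 0.0529 = 0.1900
O = 0.1585 / √(0.2206 × 0.1900) = 0.1585 / 0.204729 = 0.77419

0.774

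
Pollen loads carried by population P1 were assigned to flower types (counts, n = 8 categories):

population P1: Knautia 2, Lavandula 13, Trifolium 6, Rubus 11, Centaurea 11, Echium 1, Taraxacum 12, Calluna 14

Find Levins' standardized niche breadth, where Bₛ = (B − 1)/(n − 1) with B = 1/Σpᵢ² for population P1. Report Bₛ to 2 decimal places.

0.74

Proportions for population P1 (n=70): 2/70=0.0286, 13/70=0.1857, 6/70=0.0857, 11/70=0.1571, 11/70=0.1571, 1/70=0.0143, 12/70=0.1714, 14/70=0.2000
Σpᵢ² = 0.0286² + 0.1857² + 0.0857² + 0.1571² + 0.1571² + 0.0143² + 0.1714² + 0.2000² = 0.000818 + 0.034484 + 0.007344 + 0.024680 + 0.024680 + 0.000204 + 0.029378 + 0.040000 = 0.161588
B = 1 / 0.161588 = 6.1886
Bₛ = (B − 1)/(n − 1) = (6.1886 − 1)/(8 − 1) = 5.1886/7 = 0.7412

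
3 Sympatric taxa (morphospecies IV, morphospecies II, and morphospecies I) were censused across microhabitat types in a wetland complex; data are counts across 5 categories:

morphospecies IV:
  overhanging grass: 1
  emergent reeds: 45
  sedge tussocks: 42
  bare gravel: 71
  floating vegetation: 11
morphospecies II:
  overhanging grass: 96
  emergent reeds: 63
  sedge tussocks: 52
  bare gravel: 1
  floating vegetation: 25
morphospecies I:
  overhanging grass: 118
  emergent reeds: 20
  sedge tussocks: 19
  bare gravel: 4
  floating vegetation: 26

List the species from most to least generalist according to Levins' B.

morphospecies II > morphospecies IV > morphospecies I

Proportions for morphospecies IV (n=170): 1/170=0.0059, 45/170=0.2647, 42/170=0.2471, 71/170=0.4176, 11/170=0.0647
Proportions for morphospecies II (n=237): 96/237=0.4051, 63/237=0.2658, 52/237=0.2194, 1/237=0.0042, 25/237=0.1055
Proportions for morphospecies I (n=187): 118/187=0.6310, 20/187=0.1070, 19/187=0.1016, 4/187=0.0214, 26/187=0.1390
Σp_IVᵢ² = 0.0059² + 0.2647² + 0.2471² + 0.4176² + 0.0647² = 0.000035 + 0.070066 + 0.061058 + 0.174390 + 0.004186 = 0.309735
B_IV = 1 / 0.309735 = 3.2286
Σp_IIᵢ² = 0.4051² + 0.2658² + 0.2194² + 0.0042² + 0.1055² = 0.164106 + 0.070650 + 0.048136 + 0.000018 + 0.011130 = 0.294040
B_II = 1 / 0.294040 = 3.4009
Σp_Iᵢ² = 0.6310² + 0.1070² + 0.1016² + 0.0214² + 0.1390² = 0.398161 + 0.011449 + 0.010323 + 0.000458 + 0.019321 = 0.439712
B_I = 1 / 0.439712 = 2.2742
Ranking by B (broadest → narrowest): morphospecies II (3.40) > morphospecies IV (3.23) > morphospecies I (2.27)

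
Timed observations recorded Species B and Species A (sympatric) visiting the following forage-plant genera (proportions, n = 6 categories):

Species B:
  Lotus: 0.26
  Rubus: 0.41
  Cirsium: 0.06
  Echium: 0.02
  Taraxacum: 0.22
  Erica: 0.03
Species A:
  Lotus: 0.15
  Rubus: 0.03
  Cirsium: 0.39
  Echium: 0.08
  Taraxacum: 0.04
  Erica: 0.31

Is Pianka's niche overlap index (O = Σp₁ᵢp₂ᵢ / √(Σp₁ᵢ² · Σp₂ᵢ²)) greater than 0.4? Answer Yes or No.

No

Σ p₁ᵢp₂ᵢ = 0.0390 + 0.0123 + 0.0234 + 0.0016 + 0.0088 + 0.0093 = 0.0944
Σp_1ᵢ² = 0.26² + 0.41² + 0.06² + 0.02² + 0.22² + 0.03² = 0.0676 + 0.1681 + 0.0036 + 0.0004 + 0.0484 + 0.0009 = 0.2890
Σp_2ᵢ² = 0.15² + 0.03² + 0.39² + 0.08² + 0.04² + 0.31² = 0.0225 + 0.0009 + 0.1521 + 0.0064 + 0.0016 + 0.0961 = 0.2796
O = 0.0944 / √(0.2890 × 0.2796) = 0.0944 / 0.28426 = 0.3321
O = 0.3321 < 0.4 → No.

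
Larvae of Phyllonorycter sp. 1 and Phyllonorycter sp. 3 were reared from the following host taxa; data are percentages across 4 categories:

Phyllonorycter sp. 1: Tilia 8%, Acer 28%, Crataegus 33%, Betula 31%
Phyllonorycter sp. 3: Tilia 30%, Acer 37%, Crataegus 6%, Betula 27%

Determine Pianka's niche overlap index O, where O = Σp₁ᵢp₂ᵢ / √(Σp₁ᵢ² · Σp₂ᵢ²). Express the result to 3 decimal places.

0.779

Convert percentages to proportions (divide by 100).
Σ p₁ᵢp₂ᵢ = 0.0240 + 0.1036 + 0.0198 + 0.0837 = 0.2311
Σp_1ᵢ² = 0.08² + 0.28² + 0.33² + 0.31² = 0.0064 + 0.0784 + 0.1089 + 0.0961 = 0.2898
Σp_2ᵢ² = 0.30² + 0.37² + 0.06² + 0.27² = 0.0900 + 0.1369 + 0.0036 + 0.0729 = 0.3034
O = 0.2311 / √(0.2898 × 0.3034) = 0.2311 / 0.296522 = 0.77937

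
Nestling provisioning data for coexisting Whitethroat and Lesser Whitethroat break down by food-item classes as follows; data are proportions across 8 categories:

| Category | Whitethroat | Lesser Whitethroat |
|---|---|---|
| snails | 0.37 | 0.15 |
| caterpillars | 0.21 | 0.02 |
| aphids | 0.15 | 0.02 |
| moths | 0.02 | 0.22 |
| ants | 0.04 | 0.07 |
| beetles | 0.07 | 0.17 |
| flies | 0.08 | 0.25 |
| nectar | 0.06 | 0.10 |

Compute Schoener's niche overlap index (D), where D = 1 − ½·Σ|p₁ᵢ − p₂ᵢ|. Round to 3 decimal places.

Σ|p₁ᵢ − p₂ᵢ| = 0.22 + 0.19 + 0.13 + 0.20 + 0.03 + 0.10 + 0.17 + 0.04 = 1.08
D = 1 − ½ × 1.08 = 1 − 0.540 = 0.46000

0.460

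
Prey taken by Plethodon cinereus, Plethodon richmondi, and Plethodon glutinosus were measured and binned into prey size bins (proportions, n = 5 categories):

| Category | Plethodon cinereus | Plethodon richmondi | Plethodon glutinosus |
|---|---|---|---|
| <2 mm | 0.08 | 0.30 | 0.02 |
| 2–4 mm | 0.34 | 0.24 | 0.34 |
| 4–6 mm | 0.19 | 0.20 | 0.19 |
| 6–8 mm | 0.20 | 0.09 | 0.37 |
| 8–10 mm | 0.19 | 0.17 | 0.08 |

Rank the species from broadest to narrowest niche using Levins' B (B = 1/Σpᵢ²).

Plethodon richmondi > Plethodon cinereus > Plethodon glutinosus

Σp_cineᵢ² = 0.08² + 0.34² + 0.19² + 0.20² + 0.19² = 0.0064 + 0.1156 + 0.0361 + 0.0400 + 0.0361 = 0.2342
B_cine = 1 / 0.2342 = 4.2699
Σp_richᵢ² = 0.30² + 0.24² + 0.20² + 0.09² + 0.17² = 0.0900 + 0.0576 + 0.0400 + 0.0081 + 0.0289 = 0.2246
B_rich = 1 / 0.2246 = 4.4524
Σp_glutᵢ² = 0.02² + 0.34² + 0.19² + 0.37² + 0.08² = 0.0004 + 0.1156 + 0.0361 + 0.1369 + 0.0064 = 0.2954
B_glut = 1 / 0.2954 = 3.3852
Ranking by B (broadest → narrowest): Plethodon richmondi (4.45) > Plethodon cinereus (4.27) > Plethodon glutinosus (3.39)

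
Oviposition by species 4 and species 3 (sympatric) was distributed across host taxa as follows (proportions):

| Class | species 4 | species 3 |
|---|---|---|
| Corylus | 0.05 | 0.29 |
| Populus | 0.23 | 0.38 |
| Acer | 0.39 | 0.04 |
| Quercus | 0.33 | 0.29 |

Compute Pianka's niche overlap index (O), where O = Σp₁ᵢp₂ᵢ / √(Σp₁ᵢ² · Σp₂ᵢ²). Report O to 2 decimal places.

0.68

Σ p₁ᵢp₂ᵢ = 0.0145 + 0.0874 + 0.0156 + 0.0957 = 0.2132
Σp_1ᵢ² = 0.05² + 0.23² + 0.39² + 0.33² = 0.0025 + 0.0529 + 0.1521 + 0.1089 = 0.3164
Σp_2ᵢ² = 0.29² + 0.38² + 0.04² + 0.29² = 0.0841 + 0.1444 + 0.0016 + 0.0841 = 0.3142
O = 0.2132 / √(0.3164 × 0.3142) = 0.2132 / 0.31530 = 0.6762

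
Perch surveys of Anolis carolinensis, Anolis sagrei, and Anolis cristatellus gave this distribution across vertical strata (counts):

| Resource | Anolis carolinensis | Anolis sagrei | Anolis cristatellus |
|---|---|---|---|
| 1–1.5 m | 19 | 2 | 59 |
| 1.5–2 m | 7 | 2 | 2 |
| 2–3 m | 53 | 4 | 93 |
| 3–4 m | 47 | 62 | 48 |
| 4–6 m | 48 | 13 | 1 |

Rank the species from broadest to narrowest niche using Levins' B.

Proportions for Anolis carolinensis (n=174): 19/174=0.1092, 7/174=0.0402, 53/174=0.3046, 47/174=0.2701, 48/174=0.2759
Proportions for Anolis sagrei (n=83): 2/83=0.0241, 2/83=0.0241, 4/83=0.0482, 62/83=0.7470, 13/83=0.1566
Proportions for Anolis cristatellus (n=203): 59/203=0.2906, 2/203=0.0099, 93/203=0.4581, 48/203=0.2365, 1/203=0.0049
Σp_caroᵢ² = 0.1092² + 0.0402² + 0.3046² + 0.2701² + 0.2759² = 0.011925 + 0.001616 + 0.092781 + 0.072954 + 0.076121 = 0.255397
B_caro = 1 / 0.255397 = 3.9155
Σp_sagrᵢ² = 0.0241² + 0.0241² + 0.0482² + 0.7470² + 0.1566² = 0.000581 + 0.000581 + 0.002323 + 0.558009 + 0.024524 = 0.586018
B_sagr = 1 / 0.586018 = 1.7064
Σp_crisᵢ² = 0.2906² + 0.0099² + 0.4581² + 0.2365² + 0.0049² = 0.084448 + 0.000098 + 0.209856 + 0.055932 + 0.000024 = 0.350358
B_cris = 1 / 0.350358 = 2.8542
Ranking by B (broadest → narrowest): Anolis carolinensis (3.92) > Anolis cristatellus (2.85) > Anolis sagrei (1.71)

Anolis carolinensis > Anolis cristatellus > Anolis sagrei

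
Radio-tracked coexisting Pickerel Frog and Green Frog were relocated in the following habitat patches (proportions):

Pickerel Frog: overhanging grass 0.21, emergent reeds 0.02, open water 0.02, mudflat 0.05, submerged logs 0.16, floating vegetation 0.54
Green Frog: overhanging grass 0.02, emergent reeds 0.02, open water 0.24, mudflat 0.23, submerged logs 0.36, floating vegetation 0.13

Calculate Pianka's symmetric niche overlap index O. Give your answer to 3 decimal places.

Σ p₁ᵢp₂ᵢ = 0.0042 + 0.0004 + 0.0048 + 0.0115 + 0.0576 + 0.0702 = 0.1487
Σp_1ᵢ² = 0.21² + 0.02² + 0.02² + 0.05² + 0.16² + 0.54² = 0.0441 + 0.0004 + 0.0004 + 0.0025 + 0.0256 + 0.2916 = 0.3646
Σp_2ᵢ² = 0.02² + 0.02² + 0.24² + 0.23² + 0.36² + 0.13² = 0.0004 + 0.0004 + 0.0576 + 0.0529 + 0.1296 + 0.0169 = 0.2578
O = 0.1487 / √(0.3646 × 0.2578) = 0.1487 / 0.306584 = 0.48502

0.485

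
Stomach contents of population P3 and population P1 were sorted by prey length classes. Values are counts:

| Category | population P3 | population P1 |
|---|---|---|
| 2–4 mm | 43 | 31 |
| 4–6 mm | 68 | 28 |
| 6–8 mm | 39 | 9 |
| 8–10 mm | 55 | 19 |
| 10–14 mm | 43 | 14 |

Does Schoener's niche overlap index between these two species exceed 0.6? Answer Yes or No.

Yes

Proportions for population P3 (n=248): 43/248=0.1734, 68/248=0.2742, 39/248=0.1573, 55/248=0.2218, 43/248=0.1734
Proportions for population P1 (n=101): 31/101=0.3069, 28/101=0.2772, 9/101=0.0891, 19/101=0.1881, 14/101=0.1386
Σ|p₁ᵢ − p₂ᵢ| = 0.1335 + 0.0030 + 0.0682 + 0.0337 + 0.0348 = 0.2732
D = 1 − ½ × 0.2732 = 1 − 0.13660 = 0.86340
D = 0.86340 > 0.6 → Yes.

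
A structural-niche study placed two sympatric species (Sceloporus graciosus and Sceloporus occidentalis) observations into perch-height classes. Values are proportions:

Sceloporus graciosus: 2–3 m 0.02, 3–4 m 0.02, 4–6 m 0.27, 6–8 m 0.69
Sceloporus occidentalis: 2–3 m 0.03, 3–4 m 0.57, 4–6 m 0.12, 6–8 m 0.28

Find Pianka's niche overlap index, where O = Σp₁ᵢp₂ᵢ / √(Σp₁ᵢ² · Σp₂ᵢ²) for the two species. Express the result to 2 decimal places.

Σ p₁ᵢp₂ᵢ = 0.0006 + 0.0114 + 0.0324 + 0.1932 = 0.2376
Σp_1ᵢ² = 0.02² + 0.02² + 0.27² + 0.69² = 0.0004 + 0.0004 + 0.0729 + 0.4761 = 0.5498
Σp_2ᵢ² = 0.03² + 0.57² + 0.12² + 0.28² = 0.0009 + 0.3249 + 0.0144 + 0.0784 = 0.4186
O = 0.2376 / √(0.5498 × 0.4186) = 0.2376 / 0.47974 = 0.4953

0.50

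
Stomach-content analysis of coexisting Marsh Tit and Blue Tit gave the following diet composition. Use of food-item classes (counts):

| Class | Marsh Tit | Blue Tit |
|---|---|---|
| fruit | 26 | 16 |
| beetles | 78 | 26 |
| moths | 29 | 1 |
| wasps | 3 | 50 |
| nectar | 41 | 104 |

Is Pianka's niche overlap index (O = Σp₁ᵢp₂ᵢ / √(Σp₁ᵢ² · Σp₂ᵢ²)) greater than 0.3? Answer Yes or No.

Proportions for Marsh Tit (n=177): 26/177=0.1469, 78/177=0.4407, 29/177=0.1638, 3/177=0.0169, 41/177=0.2316
Proportions for Blue Tit (n=197): 16/197=0.0812, 26/197=0.1320, 1/197=0.0051, 50/197=0.2538, 104/197=0.5279
Σ p₁ᵢp₂ᵢ = 0.011928 + 0.058172 + 0.000835 + 0.004289 + 0.122262 = 0.197486
Σp_1ᵢ² = 0.1469² + 0.4407² + 0.1638² + 0.0169² + 0.2316² = 0.021580 + 0.194216 + 0.026830 + 0.000286 + 0.053639 = 0.296551
Σp_2ᵢ² = 0.0812² + 0.1320² + 0.0051² + 0.2538² + 0.5279² = 0.006593 + 0.017424 + 0.000026 + 0.064414 + 0.278678 = 0.367135
O = 0.197486 / √(0.296551 × 0.367135) = 0.197486 / 0.3299610 = 0.5985
O = 0.5985 > 0.3 → Yes.

Yes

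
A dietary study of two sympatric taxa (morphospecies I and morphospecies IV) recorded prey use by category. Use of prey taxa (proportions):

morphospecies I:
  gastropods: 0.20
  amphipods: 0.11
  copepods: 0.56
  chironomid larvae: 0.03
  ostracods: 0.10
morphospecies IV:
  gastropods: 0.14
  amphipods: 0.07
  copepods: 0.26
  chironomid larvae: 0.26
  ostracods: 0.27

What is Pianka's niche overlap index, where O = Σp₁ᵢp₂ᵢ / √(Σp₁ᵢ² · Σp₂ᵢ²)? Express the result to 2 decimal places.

Σ p₁ᵢp₂ᵢ = 0.0280 + 0.0077 + 0.1456 + 0.0078 + 0.0270 = 0.2161
Σp_1ᵢ² = 0.20² + 0.11² + 0.56² + 0.03² + 0.10² = 0.0400 + 0.0121 + 0.3136 + 0.0009 + 0.0100 = 0.3766
Σp_2ᵢ² = 0.14² + 0.07² + 0.26² + 0.26² + 0.27² = 0.0196 + 0.0049 + 0.0676 + 0.0676 + 0.0729 = 0.2326
O = 0.2161 / √(0.3766 × 0.2326) = 0.2161 / 0.29597 = 0.7301

0.73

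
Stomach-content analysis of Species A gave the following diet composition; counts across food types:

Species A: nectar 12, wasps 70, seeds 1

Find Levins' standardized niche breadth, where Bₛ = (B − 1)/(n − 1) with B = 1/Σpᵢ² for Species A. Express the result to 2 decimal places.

Proportions for Species A (n=83): 12/83=0.1446, 70/83=0.8434, 1/83=0.0120
Σpᵢ² = 0.1446² + 0.8434² + 0.0120² = 0.020909 + 0.711324 + 0.000144 = 0.732377
B = 1 / 0.732377 = 1.3654
Bₛ = (B − 1)/(n − 1) = (1.3654 − 1)/(3 − 1) = 0.3654/2 = 0.1827

0.18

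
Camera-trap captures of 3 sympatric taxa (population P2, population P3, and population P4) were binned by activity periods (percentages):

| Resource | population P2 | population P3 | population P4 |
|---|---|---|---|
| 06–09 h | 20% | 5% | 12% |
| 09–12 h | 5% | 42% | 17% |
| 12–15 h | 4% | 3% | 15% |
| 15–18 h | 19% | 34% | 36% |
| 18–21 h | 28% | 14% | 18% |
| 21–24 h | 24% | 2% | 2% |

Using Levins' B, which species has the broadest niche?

population P2

Convert percentages to proportions (divide by 100).
Σp_P2ᵢ² = 0.20² + 0.05² + 0.04² + 0.19² + 0.28² + 0.24² = 0.0400 + 0.0025 + 0.0016 + 0.0361 + 0.0784 + 0.0576 = 0.2162
B_P2 = 1 / 0.2162 = 4.6253
Σp_P3ᵢ² = 0.05² + 0.42² + 0.03² + 0.34² + 0.14² + 0.02² = 0.0025 + 0.1764 + 0.0009 + 0.1156 + 0.0196 + 0.0004 = 0.3154
B_P3 = 1 / 0.3154 = 3.1706
Σp_P4ᵢ² = 0.12² + 0.17² + 0.15² + 0.36² + 0.18² + 0.02² = 0.0144 + 0.0289 + 0.0225 + 0.1296 + 0.0324 + 0.0004 = 0.2282
B_P4 = 1 / 0.2282 = 4.3821
Highest B → broadest niche (most generalist): population P2 (B = 4.63).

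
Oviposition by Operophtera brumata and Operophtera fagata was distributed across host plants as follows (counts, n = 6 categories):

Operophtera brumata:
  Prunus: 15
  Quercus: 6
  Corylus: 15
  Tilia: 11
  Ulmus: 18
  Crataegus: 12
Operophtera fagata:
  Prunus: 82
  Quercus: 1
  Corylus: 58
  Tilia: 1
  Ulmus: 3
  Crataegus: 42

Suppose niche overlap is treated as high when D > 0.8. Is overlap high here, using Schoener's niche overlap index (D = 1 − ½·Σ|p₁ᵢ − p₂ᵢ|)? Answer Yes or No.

No

Proportions for Operophtera brumata (n=77): 15/77=0.1948, 6/77=0.0779, 15/77=0.1948, 11/77=0.1429, 18/77=0.2338, 12/77=0.1558
Proportions for Operophtera fagata (n=187): 82/187=0.4385, 1/187=0.0053, 58/187=0.3102, 1/187=0.0053, 3/187=0.0160, 42/187=0.2246
Σ|p₁ᵢ − p₂ᵢ| = 0.2437 + 0.0726 + 0.1154 + 0.1376 + 0.2178 + 0.0688 = 0.8559
D = 1 − ½ × 0.8559 = 1 − 0.42795 = 0.57205
D = 0.57205 < 0.8 → No.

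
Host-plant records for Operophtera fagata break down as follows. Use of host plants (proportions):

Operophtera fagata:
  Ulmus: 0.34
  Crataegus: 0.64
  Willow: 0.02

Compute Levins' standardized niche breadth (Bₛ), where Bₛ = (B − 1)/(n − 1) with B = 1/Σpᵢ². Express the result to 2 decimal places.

0.45

Σpᵢ² = 0.34² + 0.64² + 0.02² = 0.1156 + 0.4096 + 0.0004 = 0.5256
B = 1 / 0.5256 = 1.9026
Bₛ = (B − 1)/(n − 1) = (1.9026 − 1)/(3 − 1) = 0.9026/2 = 0.4513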